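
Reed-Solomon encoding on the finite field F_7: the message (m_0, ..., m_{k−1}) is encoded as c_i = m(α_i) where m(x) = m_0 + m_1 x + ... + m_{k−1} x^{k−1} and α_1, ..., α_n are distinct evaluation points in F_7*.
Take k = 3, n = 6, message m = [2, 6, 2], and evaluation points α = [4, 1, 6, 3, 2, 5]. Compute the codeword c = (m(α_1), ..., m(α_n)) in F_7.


c = [2, 3, 5, 3, 1, 5]

Message polynomial: m(x) = 2 + 6·x + 2·x^2 (mod 7).
For each evaluation point α_i, compute m(α_i) mod 7:
  α_1 = 4: Horner steps 2 → 0 → 2, so m(4) = 2.
  α_2 = 1: Horner steps 2 → 1 → 3, so m(1) = 3.
  α_3 = 6: Horner steps 2 → 4 → 5, so m(6) = 5.
  α_4 = 3: Horner steps 2 → 5 → 3, so m(3) = 3.
  α_5 = 2: Horner steps 2 → 3 → 1, so m(2) = 1.
  α_6 = 5: Horner steps 2 → 2 → 5, so m(5) = 5.
Codeword c = [2, 3, 5, 3, 1, 5] ∈ F_7^6.


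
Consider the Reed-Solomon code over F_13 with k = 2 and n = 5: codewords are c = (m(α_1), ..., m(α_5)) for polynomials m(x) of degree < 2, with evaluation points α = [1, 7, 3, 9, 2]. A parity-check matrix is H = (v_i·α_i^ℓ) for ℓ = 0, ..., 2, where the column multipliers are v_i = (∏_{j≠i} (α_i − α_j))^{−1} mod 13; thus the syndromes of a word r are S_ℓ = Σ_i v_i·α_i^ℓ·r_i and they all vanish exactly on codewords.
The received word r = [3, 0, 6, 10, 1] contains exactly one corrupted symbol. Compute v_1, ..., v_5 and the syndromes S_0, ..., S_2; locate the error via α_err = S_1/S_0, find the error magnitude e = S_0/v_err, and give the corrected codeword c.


S = (4, 4, 4), error at position 1, error magnitude e = 7, c = [9, 0, 6, 10, 1].

Step 1: column multipliers v_i = (∏_{j≠i}(α_i − α_j))^{−1} mod 13.
  i = 1 (α = 1): (1−7)(1−3)(1−9)(1−2) = (−6)·(−2)·(−8)·(−1) = 96 ≡ 5, so v_1 = 5^{−1} = 8 (mod 13).
  i = 2 (α = 7): (7−1)(7−3)(7−9)(7−2) = 6·4·(−2)·5 = −240 ≡ 7, so v_2 = 7^{−1} = 2 (mod 13).
  i = 3 (α = 3): (3−1)(3−7)(3−9)(3−2) = 2·(−4)·(−6)·1 = 48 ≡ 9, so v_3 = 9^{−1} = 3 (mod 13).
  i = 4 (α = 9): (9−1)(9−7)(9−3)(9−2) = 8·2·6·7 = 672 ≡ 9, so v_4 = 9^{−1} = 3 (mod 13).
  i = 5 (α = 2): (2−1)(2−7)(2−3)(2−9) = 1·(−5)·(−1)·(−7) = −35 ≡ 4, so v_5 = 4^{−1} = 10 (mod 13).
  v = [8, 2, 3, 3, 10].
Step 2: syndromes of r = [3, 0, 6, 10, 1] (all sums mod 13).
  S_0 = Σ v_i r_i = 8·3 + 2·0 + 3·6 + 3·10 + 10·1 = 82 ≡ 4.
  S_1 = Σ v_i α_i r_i = 8·1·3 + 2·7·0 + 3·3·6 + 3·9·10 + 10·2·1 = 368 ≡ 4.
  α_i^2 mod 13 = [1, 10, 9, 3, 4].
  S_2 = Σ v_i α_i^2 r_i = 8·1·3 + 2·10·0 + 3·9·6 + 3·3·10 + 10·4·1 = 316 ≡ 4.
  S = (4, 4, 4) ≠ 0, so r is not a codeword (an error is present).
Step 3: locate the error. For a single error e at position i, S_ℓ = v_i·e·α_i^ℓ, so α_err = S_1/S_0.
  S_0^{−1} = 4^{−1} = 10 (mod 13), so α_err = 4·10 = 40 ≡ 1 = α_1. Error position i = 1.
  Consistency check: S_2/S_1 = 4·10 = 40 ≡ 1 = α_err ✓ (single-error assumption holds).
Step 4: error magnitude e = S_0/v_1 = S_0·∏_{j≠1}(α_1 − α_j) = 4·5 = 20 ≡ 7 (mod 13).
Step 5: correct position 1: c_1 = r_1 − e = 3 − 7 ≡ 9 (mod 13). Hence c = [9, 0, 6, 10, 1].
  Check: interpolating c through the α_i gives m(x) = 4 + 5·x (degree < 2) with m(α_i) = c_i for every i, so c is indeed a codeword.


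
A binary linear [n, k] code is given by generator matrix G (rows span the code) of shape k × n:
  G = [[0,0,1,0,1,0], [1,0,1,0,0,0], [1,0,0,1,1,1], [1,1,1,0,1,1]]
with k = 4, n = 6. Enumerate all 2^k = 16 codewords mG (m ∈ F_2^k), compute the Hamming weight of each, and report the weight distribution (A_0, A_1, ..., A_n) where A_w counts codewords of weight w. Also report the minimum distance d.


Weight distribution: A_0 = 1, A_2 = 4, A_3 = 6, A_4 = 3, A_5 = 2. Minimum distance d = 2.

Enumerate all 2^4 = 16 messages m ∈ F_2^4.
For each, compute codeword c = mG in F_2^6, then tally its weight.
  m = 0000 → c = 000000, weight = 0.
  m = 1000 → c = 001010, weight = 2.
  m = 0100 → c = 101000, weight = 2.
  m = 1100 → c = 100010, weight = 2.
  m = 0010 → c = 100111, weight = 4.
  m = 1010 → c = 101101, weight = 4.
  m = 0110 → c = 001111, weight = 4.
  m = 1110 → c = 000101, weight = 2.
  m = 0001 → c = 111011, weight = 5.
  m = 1001 → c = 110001, weight = 3.
  m = 0101 → c = 010011, weight = 3.
  m = 1101 → c = 011001, weight = 3.
  m = 0011 → c = 011100, weight = 3.
  m = 1011 → c = 010110, weight = 3.
  m = 0111 → c = 110100, weight = 3.
  m = 1111 → c = 111110, weight = 5.
Tally weights:
  weight 0: 1 codewords.
  weight 2: 4 codewords.
  weight 3: 6 codewords.
  weight 4: 3 codewords.
  weight 5: 2 codewords.
Minimum distance d = smallest w > 0 with A_w > 0 = 2.
Sanity: Σ A_w = 16 = 2^4 = 16 ✓.


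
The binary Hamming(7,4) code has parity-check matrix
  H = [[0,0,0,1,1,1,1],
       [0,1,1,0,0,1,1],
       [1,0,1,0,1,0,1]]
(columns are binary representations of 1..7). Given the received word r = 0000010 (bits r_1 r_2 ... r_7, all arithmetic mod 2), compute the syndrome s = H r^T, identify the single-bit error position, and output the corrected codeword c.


s = (1, 1, 0)^T, error position = 6, corrected codeword c = 0000000

Compute s = H r^T mod 2 one row at a time:
  s_1 = 0 + 0 + 1 + 0 = 1 ≡ 1 (mod 2).
  s_2 = 0 + 0 + 1 + 0 = 1 ≡ 1 (mod 2).
  s_3 = 0 + 0 + 0 + 0 = 0 ≡ 0 (mod 2).
s = (1, 1, 0)^T — this equals column 6 of H (binary 110), so error is at position 6.
Correct: flip bit 6 of r = 0000010 to get c = 0000000.


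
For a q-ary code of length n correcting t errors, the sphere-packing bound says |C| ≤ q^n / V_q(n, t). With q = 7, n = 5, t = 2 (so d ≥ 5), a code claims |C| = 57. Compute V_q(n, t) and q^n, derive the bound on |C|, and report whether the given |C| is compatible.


V_q(n, t) = 391, q^n = 16807, Hamming bound = 42, |C| = 57 > bound (violated).

Step 1: Compute V_q(n, t) = Σ_{j=0}^2 C(n, j) (q−1)^j.
  j = 0: C(5,0)·(6)^0 = 1·1 = 1.
  j = 1: C(5,1)·(6)^1 = 5·6 = 30.
  j = 2: C(5,2)·(6)^2 = 10·36 = 360.
  V_q(n, t) = 1 + 30 + 360 = 391.
Step 2: q^n = 7^5 = 16807.
Step 3: Hamming bound ⌊q^n / V_q(n,t)⌋ = ⌊16807/391⌋ = 42.
Step 4: Compare |C| = 57 to 42: violated.
The claimed |C| lies above the Hamming bound, so no 7-ary code of length 5 with d ≥ 5 can have 57 codewords.


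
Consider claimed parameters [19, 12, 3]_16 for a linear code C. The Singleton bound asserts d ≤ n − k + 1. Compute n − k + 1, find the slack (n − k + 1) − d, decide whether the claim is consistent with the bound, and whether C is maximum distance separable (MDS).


Singleton RHS = n − k + 1 = 8, slack = 5, bound satisfied, not MDS.

Singleton bound: d ≤ n − k + 1.
Here n = 19, k = 12, so n − k + 1 = 8.
Given d = 3, check d ≤ 8: YES.
Slack = (n − k + 1) − d = 5.
The code is NOT MDS (slack = 5 > 0).
Description: the claimed parameters are [19, 12, 3]_16; such a code would be non-MDS.


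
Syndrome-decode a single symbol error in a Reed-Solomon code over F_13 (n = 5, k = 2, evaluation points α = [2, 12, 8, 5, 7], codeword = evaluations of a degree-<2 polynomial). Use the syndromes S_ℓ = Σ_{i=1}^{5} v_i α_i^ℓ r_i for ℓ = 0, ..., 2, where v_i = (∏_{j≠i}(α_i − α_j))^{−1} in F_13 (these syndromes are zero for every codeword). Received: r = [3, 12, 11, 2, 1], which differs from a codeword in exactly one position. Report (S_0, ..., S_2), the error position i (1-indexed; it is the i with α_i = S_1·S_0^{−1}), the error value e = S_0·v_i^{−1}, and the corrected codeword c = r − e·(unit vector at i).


S = (2, 10, 11), error at position 4, error magnitude e = 8, c = [3, 12, 11, 7, 1].

Step 1: column multipliers v_i = (∏_{j≠i}(α_i − α_j))^{−1} mod 13.
  i = 1 (α = 2): (2−12)(2−8)(2−5)(2−7) = (−10)·(−6)·(−3)·(−5) = 900 ≡ 3, so v_1 = 3^{−1} = 9 (mod 13).
  i = 2 (α = 12): (12−2)(12−8)(12−5)(12−7) = 10·4·7·5 = 1400 ≡ 9, so v_2 = 9^{−1} = 3 (mod 13).
  i = 3 (α = 8): (8−2)(8−12)(8−5)(8−7) = 6·(−4)·3·1 = −72 ≡ 6, so v_3 = 6^{−1} = 11 (mod 13).
  i = 4 (α = 5): (5−2)(5−12)(5−8)(5−7) = 3·(−7)·(−3)·(−2) = −126 ≡ 4, so v_4 = 4^{−1} = 10 (mod 13).
  i = 5 (α = 7): (7−2)(7−12)(7−8)(7−5) = 5·(−5)·(−1)·2 = 50 ≡ 11, so v_5 = 11^{−1} = 6 (mod 13).
  v = [9, 3, 11, 10, 6].
Step 2: syndromes of r = [3, 12, 11, 2, 1] (all sums mod 13).
  S_0 = Σ v_i r_i = 9·3 + 3·12 + 11·11 + 10·2 + 6·1 = 210 ≡ 2.
  S_1 = Σ v_i α_i r_i = 9·2·3 + 3·12·12 + 11·8·11 + 10·5·2 + 6·7·1 = 1596 ≡ 10.
  α_i^2 mod 13 = [4, 1, 12, 12, 10].
  S_2 = Σ v_i α_i^2 r_i = 9·4·3 + 3·1·12 + 11·12·11 + 10·12·2 + 6·10·1 = 1896 ≡ 11.
  S = (2, 10, 11) ≠ 0, so r is not a codeword (an error is present).
Step 3: locate the error. For a single error e at position i, S_ℓ = v_i·e·α_i^ℓ, so α_err = S_1/S_0.
  S_0^{−1} = 2^{−1} = 7 (mod 13), so α_err = 10·7 = 70 ≡ 5 = α_4. Error position i = 4.
  Consistency check: S_2/S_1 = 11·4 = 44 ≡ 5 = α_err ✓ (single-error assumption holds).
Step 4: error magnitude e = S_0/v_4 = S_0·∏_{j≠4}(α_4 − α_j) = 2·4 = 8 ≡ 8 (mod 13).
Step 5: correct position 4: c_4 = r_4 − e = 2 − 8 ≡ 7 (mod 13). Hence c = [3, 12, 11, 7, 1].
  Check: interpolating c through the α_i gives m(x) = 9 + 10·x (degree < 2) with m(α_i) = c_i for every i, so c is indeed a codeword.


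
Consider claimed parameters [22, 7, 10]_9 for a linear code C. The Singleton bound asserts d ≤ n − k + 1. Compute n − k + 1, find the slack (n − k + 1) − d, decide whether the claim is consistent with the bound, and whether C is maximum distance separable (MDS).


Singleton RHS = n − k + 1 = 16, slack = 6, bound satisfied, not MDS.

Singleton bound: d ≤ n − k + 1.
Here n = 22, k = 7, so n − k + 1 = 16.
Given d = 10, check d ≤ 16: YES.
Slack = (n − k + 1) − d = 6.
The code is NOT MDS (slack = 6 > 0).
Description: the claimed parameters are [22, 7, 10]_9; such a code would be non-MDS.


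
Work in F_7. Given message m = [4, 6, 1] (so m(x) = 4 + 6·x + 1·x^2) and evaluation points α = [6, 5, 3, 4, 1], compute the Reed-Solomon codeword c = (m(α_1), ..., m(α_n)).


c = [6, 3, 3, 2, 4]

Message polynomial: m(x) = 4 + 6·x + 1·x^2 (mod 7).
For each evaluation point α_i, compute m(α_i) mod 7:
  α_1 = 6: Horner steps 1 → 5 → 6, so m(6) = 6.
  α_2 = 5: Horner steps 1 → 4 → 3, so m(5) = 3.
  α_3 = 3: Horner steps 1 → 2 → 3, so m(3) = 3.
  α_4 = 4: Horner steps 1 → 3 → 2, so m(4) = 2.
  α_5 = 1: Horner steps 1 → 0 → 4, so m(1) = 4.
Codeword c = [6, 3, 3, 2, 4] ∈ F_7^5.


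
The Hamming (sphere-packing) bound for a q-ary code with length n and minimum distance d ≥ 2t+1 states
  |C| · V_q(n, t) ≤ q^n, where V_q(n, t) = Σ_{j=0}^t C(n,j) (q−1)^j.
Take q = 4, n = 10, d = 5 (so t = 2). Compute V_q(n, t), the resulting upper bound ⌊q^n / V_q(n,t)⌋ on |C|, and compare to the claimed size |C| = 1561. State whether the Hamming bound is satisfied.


V_q(n, t) = 436, q^n = 1048576, Hamming bound = 2404, |C| = 1561 ≤ bound (satisfied).

Step 1: Compute V_q(n, t) = Σ_{j=0}^2 C(n, j) (q−1)^j.
  j = 0: C(10,0)·(3)^0 = 1·1 = 1.
  j = 1: C(10,1)·(3)^1 = 10·3 = 30.
  j = 2: C(10,2)·(3)^2 = 45·9 = 405.
  V_q(n, t) = 1 + 30 + 405 = 436.
Step 2: q^n = 4^10 = 1048576.
Step 3: Hamming bound ⌊q^n / V_q(n,t)⌋ = ⌊1048576/436⌋ = 2404.
Step 4: Compare |C| = 1561 to 2404: satisfied.
The claimed |C| lies below the Hamming bound.


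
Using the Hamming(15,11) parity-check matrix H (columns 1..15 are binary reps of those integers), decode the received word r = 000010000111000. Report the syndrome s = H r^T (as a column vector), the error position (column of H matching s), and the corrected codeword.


s = (1, 0, 0, 0)^T, error position = 8, corrected codeword c = 000010010111000

Compute s = H r^T mod 2 one row at a time:
  s_1 = 0 + 0 + 1 + 1 + 1 + 0 + 0 + 0 = 3 ≡ 1 (mod 2).
  s_2 = 0 + 1 + 0 + 0 + 1 + 0 + 0 + 0 = 2 ≡ 0 (mod 2).
  s_3 = 0 + 0 + 0 + 0 + 1 + 1 + 0 + 0 = 2 ≡ 0 (mod 2).
  s_4 = 0 + 0 + 1 + 0 + 0 + 1 + 0 + 0 = 2 ≡ 0 (mod 2).
s = (1, 0, 0, 0)^T — this equals column 8 of H (binary 1000), so error is at position 8.
Correct: flip bit 8 of r = 000010000111000 to get c = 000010010111000.


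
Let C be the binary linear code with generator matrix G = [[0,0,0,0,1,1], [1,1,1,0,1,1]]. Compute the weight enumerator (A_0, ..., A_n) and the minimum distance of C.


Weight distribution: A_0 = 1, A_2 = 1, A_3 = 1, A_5 = 1. Minimum distance d = 2.

Enumerate all 2^2 = 4 messages m ∈ F_2^2.
For each, compute codeword c = mG in F_2^6, then tally its weight.
  m = 00 → c = 000000, weight = 0.
  m = 10 → c = 000011, weight = 2.
  m = 01 → c = 111011, weight = 5.
  m = 11 → c = 111000, weight = 3.
Tally weights:
  weight 0: 1 codewords.
  weight 2: 1 codewords.
  weight 3: 1 codewords.
  weight 5: 1 codewords.
Minimum distance d = smallest w > 0 with A_w > 0 = 2.
Sanity: Σ A_w = 4 = 2^2 = 4 ✓.


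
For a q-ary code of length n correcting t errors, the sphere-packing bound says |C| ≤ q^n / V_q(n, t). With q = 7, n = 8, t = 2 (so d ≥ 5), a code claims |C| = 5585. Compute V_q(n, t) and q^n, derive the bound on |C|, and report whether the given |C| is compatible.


V_q(n, t) = 1057, q^n = 5764801, Hamming bound = 5453, |C| = 5585 > bound (violated).

Step 1: Compute V_q(n, t) = Σ_{j=0}^2 C(n, j) (q−1)^j.
  j = 0: C(8,0)·(6)^0 = 1·1 = 1.
  j = 1: C(8,1)·(6)^1 = 8·6 = 48.
  j = 2: C(8,2)·(6)^2 = 28·36 = 1008.
  V_q(n, t) = 1 + 48 + 1008 = 1057.
Step 2: q^n = 7^8 = 5764801.
Step 3: Hamming bound ⌊q^n / V_q(n,t)⌋ = ⌊5764801/1057⌋ = 5453.
Step 4: Compare |C| = 5585 to 5453: violated.
The claimed |C| lies above the Hamming bound, so no 7-ary code of length 8 with d ≥ 5 can have 5585 codewords.


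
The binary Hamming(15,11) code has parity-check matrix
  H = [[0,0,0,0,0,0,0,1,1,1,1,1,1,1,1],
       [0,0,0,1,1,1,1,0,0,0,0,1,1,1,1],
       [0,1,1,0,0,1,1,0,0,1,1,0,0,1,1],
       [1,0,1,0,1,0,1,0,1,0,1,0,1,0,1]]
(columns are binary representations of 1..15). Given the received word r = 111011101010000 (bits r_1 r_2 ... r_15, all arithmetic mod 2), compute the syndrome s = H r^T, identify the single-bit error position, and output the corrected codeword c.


s = (0, 1, 1, 0)^T, error position = 6, corrected codeword c = 111010101010000

Compute s = H r^T mod 2 one row at a time:
  s_1 = 0 + 1 + 0 + 1 + 0 + 0 + 0 + 0 = 2 ≡ 0 (mod 2).
  s_2 = 0 + 1 + 1 + 1 + 0 + 0 + 0 + 0 = 3 ≡ 1 (mod 2).
  s_3 = 1 + 1 + 1 + 1 + 0 + 1 + 0 + 0 = 5 ≡ 1 (mod 2).
  s_4 = 1 + 1 + 1 + 1 + 1 + 1 + 0 + 0 = 6 ≡ 0 (mod 2).
s = (0, 1, 1, 0)^T — this equals column 6 of H (binary 0110), so error is at position 6.
Correct: flip bit 6 of r = 111011101010000 to get c = 111010101010000.


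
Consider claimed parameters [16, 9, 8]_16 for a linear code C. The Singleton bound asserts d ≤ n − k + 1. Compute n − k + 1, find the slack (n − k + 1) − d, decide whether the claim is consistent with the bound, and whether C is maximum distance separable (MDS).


Singleton RHS = n − k + 1 = 8, slack = 0, bound satisfied, MDS.

Singleton bound: d ≤ n − k + 1.
Here n = 16, k = 9, so n − k + 1 = 8.
Given d = 8, check d ≤ 8: YES.
Slack = (n − k + 1) − d = 0.
The code is MDS (slack = 0).
Description: the claimed parameters are [16, 9, 8]_16; such a code would be MDS (meets Singleton bound).


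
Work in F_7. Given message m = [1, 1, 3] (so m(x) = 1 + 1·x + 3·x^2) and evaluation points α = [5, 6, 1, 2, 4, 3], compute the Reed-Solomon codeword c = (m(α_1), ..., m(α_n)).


c = [4, 3, 5, 1, 4, 3]

Message polynomial: m(x) = 1 + 1·x + 3·x^2 (mod 7).
For each evaluation point α_i, compute m(α_i) mod 7:
  α_1 = 5: Horner steps 3 → 2 → 4, so m(5) = 4.
  α_2 = 6: Horner steps 3 → 5 → 3, so m(6) = 3.
  α_3 = 1: Horner steps 3 → 4 → 5, so m(1) = 5.
  α_4 = 2: Horner steps 3 → 0 → 1, so m(2) = 1.
  α_5 = 4: Horner steps 3 → 6 → 4, so m(4) = 4.
  α_6 = 3: Horner steps 3 → 3 → 3, so m(3) = 3.
Codeword c = [4, 3, 5, 1, 4, 3] ∈ F_7^6.


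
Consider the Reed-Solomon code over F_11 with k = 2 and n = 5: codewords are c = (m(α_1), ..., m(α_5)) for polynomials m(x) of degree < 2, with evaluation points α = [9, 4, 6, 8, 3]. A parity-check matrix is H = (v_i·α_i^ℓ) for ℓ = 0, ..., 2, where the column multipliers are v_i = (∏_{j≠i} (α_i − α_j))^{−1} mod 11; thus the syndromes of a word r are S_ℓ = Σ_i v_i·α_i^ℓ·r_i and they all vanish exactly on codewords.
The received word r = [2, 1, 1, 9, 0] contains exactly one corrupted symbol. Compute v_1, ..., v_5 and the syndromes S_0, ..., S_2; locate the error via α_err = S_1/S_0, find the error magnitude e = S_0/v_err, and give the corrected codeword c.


S = (2, 8, 10), error at position 2, error magnitude e = 8, c = [2, 4, 1, 9, 0].

Step 1: column multipliers v_i = (∏_{j≠i}(α_i − α_j))^{−1} mod 11.
  i = 1 (α = 9): (9−4)(9−6)(9−8)(9−3) = 5·3·1·6 = 90 ≡ 2, so v_1 = 2^{−1} = 6 (mod 11).
  i = 2 (α = 4): (4−9)(4−6)(4−8)(4−3) = (−5)·(−2)·(−4)·1 = −40 ≡ 4, so v_2 = 4^{−1} = 3 (mod 11).
  i = 3 (α = 6): (6−9)(6−4)(6−8)(6−3) = (−3)·2·(−2)·3 = 36 ≡ 3, so v_3 = 3^{−1} = 4 (mod 11).
  i = 4 (α = 8): (8−9)(8−4)(8−6)(8−3) = (−1)·4·2·5 = −40 ≡ 4, so v_4 = 4^{−1} = 3 (mod 11).
  i = 5 (α = 3): (3−9)(3−4)(3−6)(3−8) = (−6)·(−1)·(−3)·(−5) = 90 ≡ 2, so v_5 = 2^{−1} = 6 (mod 11).
  v = [6, 3, 4, 3, 6].
Step 2: syndromes of r = [2, 1, 1, 9, 0] (all sums mod 11).
  S_0 = Σ v_i r_i = 6·2 + 3·1 + 4·1 + 3·9 + 6·0 = 46 ≡ 2.
  S_1 = Σ v_i α_i r_i = 6·9·2 + 3·4·1 + 4·6·1 + 3·8·9 + 6·3·0 = 360 ≡ 8.
  α_i^2 mod 11 = [4, 5, 3, 9, 9].
  S_2 = Σ v_i α_i^2 r_i = 6·4·2 + 3·5·1 + 4·3·1 + 3·9·9 + 6·9·0 = 318 ≡ 10.
  S = (2, 8, 10) ≠ 0, so r is not a codeword (an error is present).
Step 3: locate the error. For a single error e at position i, S_ℓ = v_i·e·α_i^ℓ, so α_err = S_1/S_0.
  S_0^{−1} = 2^{−1} = 6 (mod 11), so α_err = 8·6 = 48 ≡ 4 = α_2. Error position i = 2.
  Consistency check: S_2/S_1 = 10·7 = 70 ≡ 4 = α_err ✓ (single-error assumption holds).
Step 4: error magnitude e = S_0/v_2 = S_0·∏_{j≠2}(α_2 − α_j) = 2·4 = 8 ≡ 8 (mod 11).
Step 5: correct position 2: c_2 = r_2 − e = 1 − 8 ≡ 4 (mod 11). Hence c = [2, 4, 1, 9, 0].
  Check: interpolating c through the α_i gives m(x) = 10 + 4·x (degree < 2) with m(α_i) = c_i for every i, so c is indeed a codeword.


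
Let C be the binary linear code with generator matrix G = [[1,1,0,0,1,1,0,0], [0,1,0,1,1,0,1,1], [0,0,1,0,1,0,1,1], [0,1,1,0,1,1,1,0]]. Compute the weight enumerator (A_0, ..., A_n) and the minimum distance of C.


Weight distribution: A_0 = 1, A_3 = 4, A_4 = 5, A_5 = 4, A_6 = 2. Minimum distance d = 3.

Enumerate all 2^4 = 16 messages m ∈ F_2^4.
For each, compute codeword c = mG in F_2^8, then tally its weight.
  m = 0000 → c = 00000000, weight = 0.
  m = 1000 → c = 11001100, weight = 4.
  m = 0100 → c = 01011011, weight = 5.
  m = 1100 → c = 10010111, weight = 5.
  m = 0010 → c = 00101011, weight = 4.
  m = 1010 → c = 11100111, weight = 6.
  m = 0110 → c = 01110000, weight = 3.
  m = 1110 → c = 10111100, weight = 5.
  m = 0001 → c = 01101110, weight = 5.
  m = 1001 → c = 10100010, weight = 3.
  m = 0101 → c = 00110101, weight = 4.
  m = 1101 → c = 11111001, weight = 6.
  m = 0011 → c = 01000101, weight = 3.
  m = 1011 → c = 10001001, weight = 3.
  m = 0111 → c = 00011110, weight = 4.
  m = 1111 → c = 11010010, weight = 4.
Tally weights:
  weight 0: 1 codewords.
  weight 3: 4 codewords.
  weight 4: 5 codewords.
  weight 5: 4 codewords.
  weight 6: 2 codewords.
Minimum distance d = smallest w > 0 with A_w > 0 = 3.
Sanity: Σ A_w = 16 = 2^4 = 16 ✓.


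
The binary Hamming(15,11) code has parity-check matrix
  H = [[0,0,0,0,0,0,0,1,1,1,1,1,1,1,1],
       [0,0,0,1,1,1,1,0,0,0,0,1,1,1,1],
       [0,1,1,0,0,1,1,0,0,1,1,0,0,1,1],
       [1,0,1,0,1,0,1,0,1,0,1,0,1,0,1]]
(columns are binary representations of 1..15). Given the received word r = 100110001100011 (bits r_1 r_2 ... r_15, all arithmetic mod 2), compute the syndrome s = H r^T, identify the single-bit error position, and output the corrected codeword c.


s = (0, 0, 1, 0)^T, error position = 2, corrected codeword c = 110110001100011

Compute s = H r^T mod 2 one row at a time:
  s_1 = 0 + 1 + 1 + 0 + 0 + 0 + 1 + 1 = 4 ≡ 0 (mod 2).
  s_2 = 1 + 1 + 0 + 0 + 0 + 0 + 1 + 1 = 4 ≡ 0 (mod 2).
  s_3 = 0 + 0 + 0 + 0 + 1 + 0 + 1 + 1 = 3 ≡ 1 (mod 2).
  s_4 = 1 + 0 + 1 + 0 + 1 + 0 + 0 + 1 = 4 ≡ 0 (mod 2).
s = (0, 0, 1, 0)^T — this equals column 2 of H (binary 0010), so error is at position 2.
Correct: flip bit 2 of r = 100110001100011 to get c = 110110001100011.


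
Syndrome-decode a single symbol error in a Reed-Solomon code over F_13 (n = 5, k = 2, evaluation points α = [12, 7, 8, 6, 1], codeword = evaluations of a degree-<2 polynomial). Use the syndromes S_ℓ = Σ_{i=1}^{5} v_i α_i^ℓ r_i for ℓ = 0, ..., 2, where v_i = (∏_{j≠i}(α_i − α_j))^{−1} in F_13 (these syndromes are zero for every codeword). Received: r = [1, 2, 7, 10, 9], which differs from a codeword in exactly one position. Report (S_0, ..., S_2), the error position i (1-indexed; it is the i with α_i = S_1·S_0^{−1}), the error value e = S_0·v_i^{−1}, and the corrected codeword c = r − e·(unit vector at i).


S = (7, 7, 7), error at position 5, error magnitude e = 11, c = [1, 2, 7, 10, 11].

Step 1: column multipliers v_i = (∏_{j≠i}(α_i − α_j))^{−1} mod 13.
  i = 1 (α = 12): (12−7)(12−8)(12−6)(12−1) = 5·4·6·11 = 1320 ≡ 7, so v_1 = 7^{−1} = 2 (mod 13).
  i = 2 (α = 7): (7−12)(7−8)(7−6)(7−1) = (−5)·(−1)·1·6 = 30 ≡ 4, so v_2 = 4^{−1} = 10 (mod 13).
  i = 3 (α = 8): (8−12)(8−7)(8−6)(8−1) = (−4)·1·2·7 = −56 ≡ 9, so v_3 = 9^{−1} = 3 (mod 13).
  i = 4 (α = 6): (6−12)(6−7)(6−8)(6−1) = (−6)·(−1)·(−2)·5 = −60 ≡ 5, so v_4 = 5^{−1} = 8 (mod 13).
  i = 5 (α = 1): (1−12)(1−7)(1−8)(1−6) = (−11)·(−6)·(−7)·(−5) = 2310 ≡ 9, so v_5 = 9^{−1} = 3 (mod 13).
  v = [2, 10, 3, 8, 3].
Step 2: syndromes of r = [1, 2, 7, 10, 9] (all sums mod 13).
  S_0 = Σ v_i r_i = 2·1 + 10·2 + 3·7 + 8·10 + 3·9 = 150 ≡ 7.
  S_1 = Σ v_i α_i r_i = 2·12·1 + 10·7·2 + 3·8·7 + 8·6·10 + 3·1·9 = 839 ≡ 7.
  α_i^2 mod 13 = [1, 10, 12, 10, 1].
  S_2 = Σ v_i α_i^2 r_i = 2·1·1 + 10·10·2 + 3·12·7 + 8·10·10 + 3·1·9 = 1281 ≡ 7.
  S = (7, 7, 7) ≠ 0, so r is not a codeword (an error is present).
Step 3: locate the error. For a single error e at position i, S_ℓ = v_i·e·α_i^ℓ, so α_err = S_1/S_0.
  S_0^{−1} = 7^{−1} = 2 (mod 13), so α_err = 7·2 = 14 ≡ 1 = α_5. Error position i = 5.
  Consistency check: S_2/S_1 = 7·2 = 14 ≡ 1 = α_err ✓ (single-error assumption holds).
Step 4: error magnitude e = S_0/v_5 = S_0·∏_{j≠5}(α_5 − α_j) = 7·9 = 63 ≡ 11 (mod 13).
Step 5: correct position 5: c_5 = r_5 − e = 9 − 11 ≡ 11 (mod 13). Hence c = [1, 2, 7, 10, 11].
  Check: interpolating c through the α_i gives m(x) = 6 + 5·x (degree < 2) with m(α_i) = c_i for every i, so c is indeed a codeword.


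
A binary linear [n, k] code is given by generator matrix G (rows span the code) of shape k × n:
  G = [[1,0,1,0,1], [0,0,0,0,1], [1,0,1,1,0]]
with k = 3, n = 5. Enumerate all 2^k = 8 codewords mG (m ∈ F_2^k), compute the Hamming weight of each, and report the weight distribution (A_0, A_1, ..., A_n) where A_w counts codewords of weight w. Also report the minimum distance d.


Weight distribution: A_0 = 1, A_1 = 2, A_2 = 2, A_3 = 2, A_4 = 1. Minimum distance d = 1.

Enumerate all 2^3 = 8 messages m ∈ F_2^3.
For each, compute codeword c = mG in F_2^5, then tally its weight.
  m = 000 → c = 00000, weight = 0.
  m = 100 → c = 10101, weight = 3.
  m = 010 → c = 00001, weight = 1.
  m = 110 → c = 10100, weight = 2.
  m = 001 → c = 10110, weight = 3.
  m = 101 → c = 00011, weight = 2.
  m = 011 → c = 10111, weight = 4.
  m = 111 → c = 00010, weight = 1.
Tally weights:
  weight 0: 1 codewords.
  weight 1: 2 codewords.
  weight 2: 2 codewords.
  weight 3: 2 codewords.
  weight 4: 1 codewords.
Minimum distance d = smallest w > 0 with A_w > 0 = 1.
Sanity: Σ A_w = 8 = 2^3 = 8 ✓.


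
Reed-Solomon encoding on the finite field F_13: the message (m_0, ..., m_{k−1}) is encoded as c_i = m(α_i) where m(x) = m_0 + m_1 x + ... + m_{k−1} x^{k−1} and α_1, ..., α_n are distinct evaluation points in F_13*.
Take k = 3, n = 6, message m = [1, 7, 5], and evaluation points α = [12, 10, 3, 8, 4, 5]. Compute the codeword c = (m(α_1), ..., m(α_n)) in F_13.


c = [12, 12, 2, 0, 5, 5]

Message polynomial: m(x) = 1 + 7·x + 5·x^2 (mod 13).
For each evaluation point α_i, compute m(α_i) mod 13:
  α_1 = 12: Horner steps 5 → 2 → 12, so m(12) = 12.
  α_2 = 10: Horner steps 5 → 5 → 12, so m(10) = 12.
  α_3 = 3: Horner steps 5 → 9 → 2, so m(3) = 2.
  α_4 = 8: Horner steps 5 → 8 → 0, so m(8) = 0.
  α_5 = 4: Horner steps 5 → 1 → 5, so m(4) = 5.
  α_6 = 5: Horner steps 5 → 6 → 5, so m(5) = 5.
Codeword c = [12, 12, 2, 0, 5, 5] ∈ F_13^6.


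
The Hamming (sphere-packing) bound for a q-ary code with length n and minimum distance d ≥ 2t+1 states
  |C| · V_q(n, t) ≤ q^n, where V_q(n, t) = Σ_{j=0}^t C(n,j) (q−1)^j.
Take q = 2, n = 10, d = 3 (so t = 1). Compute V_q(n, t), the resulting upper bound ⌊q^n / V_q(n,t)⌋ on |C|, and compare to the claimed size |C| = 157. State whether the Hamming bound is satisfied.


V_q(n, t) = 11, q^n = 1024, Hamming bound = 93, |C| = 157 > bound (violated).

Step 1: Compute V_q(n, t) = Σ_{j=0}^1 C(n, j) (q−1)^j.
  j = 0: C(10,0)·(1)^0 = 1·1 = 1.
  j = 1: C(10,1)·(1)^1 = 10·1 = 10.
  V_q(n, t) = 1 + 10 = 11.
Step 2: q^n = 2^10 = 1024.
Step 3: Hamming bound ⌊q^n / V_q(n,t)⌋ = ⌊1024/11⌋ = 93.
Step 4: Compare |C| = 157 to 93: violated.
The claimed |C| lies above the Hamming bound, so no 2-ary code of length 10 with d ≥ 3 can have 157 codewords.


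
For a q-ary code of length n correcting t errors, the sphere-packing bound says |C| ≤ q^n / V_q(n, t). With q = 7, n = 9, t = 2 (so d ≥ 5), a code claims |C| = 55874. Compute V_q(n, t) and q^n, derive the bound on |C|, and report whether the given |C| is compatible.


V_q(n, t) = 1351, q^n = 40353607, Hamming bound = 29869, |C| = 55874 > bound (violated).

Step 1: Compute V_q(n, t) = Σ_{j=0}^2 C(n, j) (q−1)^j.
  j = 0: C(9,0)·(6)^0 = 1·1 = 1.
  j = 1: C(9,1)·(6)^1 = 9·6 = 54.
  j = 2: C(9,2)·(6)^2 = 36·36 = 1296.
  V_q(n, t) = 1 + 54 + 1296 = 1351.
Step 2: q^n = 7^9 = 40353607.
Step 3: Hamming bound ⌊q^n / V_q(n,t)⌋ = ⌊40353607/1351⌋ = 29869.
Step 4: Compare |C| = 55874 to 29869: violated.
The claimed |C| lies above the Hamming bound, so no 7-ary code of length 9 with d ≥ 5 can have 55874 codewords.


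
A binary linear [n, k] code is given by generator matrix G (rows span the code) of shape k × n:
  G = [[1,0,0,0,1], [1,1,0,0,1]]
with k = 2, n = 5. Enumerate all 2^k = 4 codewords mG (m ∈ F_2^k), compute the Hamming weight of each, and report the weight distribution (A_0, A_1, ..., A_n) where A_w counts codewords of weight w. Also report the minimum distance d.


Weight distribution: A_0 = 1, A_1 = 1, A_2 = 1, A_3 = 1. Minimum distance d = 1.

Enumerate all 2^2 = 4 messages m ∈ F_2^2.
For each, compute codeword c = mG in F_2^5, then tally its weight.
  m = 00 → c = 00000, weight = 0.
  m = 10 → c = 10001, weight = 2.
  m = 01 → c = 11001, weight = 3.
  m = 11 → c = 01000, weight = 1.
Tally weights:
  weight 0: 1 codewords.
  weight 1: 1 codewords.
  weight 2: 1 codewords.
  weight 3: 1 codewords.
Minimum distance d = smallest w > 0 with A_w > 0 = 1.
Sanity: Σ A_w = 4 = 2^2 = 4 ✓.


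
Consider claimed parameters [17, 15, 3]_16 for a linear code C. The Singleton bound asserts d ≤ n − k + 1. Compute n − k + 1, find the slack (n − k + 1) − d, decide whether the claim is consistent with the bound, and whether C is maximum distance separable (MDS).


Singleton RHS = n − k + 1 = 3, slack = 0, bound satisfied, MDS.

Singleton bound: d ≤ n − k + 1.
Here n = 17, k = 15, so n − k + 1 = 3.
Given d = 3, check d ≤ 3: YES.
Slack = (n − k + 1) − d = 0.
The code is MDS (slack = 0).
Description: the claimed parameters are [17, 15, 3]_16; such a code would be MDS (meets Singleton bound).


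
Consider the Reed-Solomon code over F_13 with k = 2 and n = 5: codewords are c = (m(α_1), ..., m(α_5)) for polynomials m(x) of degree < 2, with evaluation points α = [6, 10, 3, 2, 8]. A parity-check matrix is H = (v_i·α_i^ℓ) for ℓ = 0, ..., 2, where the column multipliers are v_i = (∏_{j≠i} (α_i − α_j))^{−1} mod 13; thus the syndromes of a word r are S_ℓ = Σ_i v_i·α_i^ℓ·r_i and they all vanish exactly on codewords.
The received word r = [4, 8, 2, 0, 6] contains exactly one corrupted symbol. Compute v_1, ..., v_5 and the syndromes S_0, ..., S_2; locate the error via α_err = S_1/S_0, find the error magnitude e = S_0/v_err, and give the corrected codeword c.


S = (12, 10, 4), error at position 3, error magnitude e = 1, c = [4, 8, 1, 0, 6].

Step 1: column multipliers v_i = (∏_{j≠i}(α_i − α_j))^{−1} mod 13.
  i = 1 (α = 6): (6−10)(6−3)(6−2)(6−8) = (−4)·3·4·(−2) = 96 ≡ 5, so v_1 = 5^{−1} = 8 (mod 13).
  i = 2 (α = 10): (10−6)(10−3)(10−2)(10−8) = 4·7·8·2 = 448 ≡ 6, so v_2 = 6^{−1} = 11 (mod 13).
  i = 3 (α = 3): (3−6)(3−10)(3−2)(3−8) = (−3)·(−7)·1·(−5) = −105 ≡ 12, so v_3 = 12^{−1} = 12 (mod 13).
  i = 4 (α = 2): (2−6)(2−10)(2−3)(2−8) = (−4)·(−8)·(−1)·(−6) = 192 ≡ 10, so v_4 = 10^{−1} = 4 (mod 13).
  i = 5 (α = 8): (8−6)(8−10)(8−3)(8−2) = 2·(−2)·5·6 = −120 ≡ 10, so v_5 = 10^{−1} = 4 (mod 13).
  v = [8, 11, 12, 4, 4].
Step 2: syndromes of r = [4, 8, 2, 0, 6] (all sums mod 13).
  S_0 = Σ v_i r_i = 8·4 + 11·8 + 12·2 + 4·0 + 4·6 = 168 ≡ 12.
  S_1 = Σ v_i α_i r_i = 8·6·4 + 11·10·8 + 12·3·2 + 4·2·0 + 4·8·6 = 1336 ≡ 10.
  α_i^2 mod 13 = [10, 9, 9, 4, 12].
  S_2 = Σ v_i α_i^2 r_i = 8·10·4 + 11·9·8 + 12·9·2 + 4·4·0 + 4·12·6 = 1616 ≡ 4.
  S = (12, 10, 4) ≠ 0, so r is not a codeword (an error is present).
Step 3: locate the error. For a single error e at position i, S_ℓ = v_i·e·α_i^ℓ, so α_err = S_1/S_0.
  S_0^{−1} = 12^{−1} = 12 (mod 13), so α_err = 10·12 = 120 ≡ 3 = α_3. Error position i = 3.
  Consistency check: S_2/S_1 = 4·4 = 16 ≡ 3 = α_err ✓ (single-error assumption holds).
Step 4: error magnitude e = S_0/v_3 = S_0·∏_{j≠3}(α_3 − α_j) = 12·12 = 144 ≡ 1 (mod 13).
Step 5: correct position 3: c_3 = r_3 − e = 2 − 1 ≡ 1 (mod 13). Hence c = [4, 8, 1, 0, 6].
  Check: interpolating c through the α_i gives m(x) = 11 + 1·x (degree < 2) with m(α_i) = c_i for every i, so c is indeed a codeword.


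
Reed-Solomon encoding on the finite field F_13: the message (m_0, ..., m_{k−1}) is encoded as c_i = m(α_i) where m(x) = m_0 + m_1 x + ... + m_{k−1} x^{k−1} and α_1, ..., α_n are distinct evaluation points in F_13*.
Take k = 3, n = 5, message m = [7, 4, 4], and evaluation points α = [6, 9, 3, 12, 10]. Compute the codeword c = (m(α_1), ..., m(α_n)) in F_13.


c = [6, 3, 3, 7, 5]

Message polynomial: m(x) = 7 + 4·x + 4·x^2 (mod 13).
For each evaluation point α_i, compute m(α_i) mod 13:
  α_1 = 6: Horner steps 4 → 2 → 6, so m(6) = 6.
  α_2 = 9: Horner steps 4 → 1 → 3, so m(9) = 3.
  α_3 = 3: Horner steps 4 → 3 → 3, so m(3) = 3.
  α_4 = 12: Horner steps 4 → 0 → 7, so m(12) = 7.
  α_5 = 10: Horner steps 4 → 5 → 5, so m(10) = 5.
Codeword c = [6, 3, 3, 7, 5] ∈ F_13^5.


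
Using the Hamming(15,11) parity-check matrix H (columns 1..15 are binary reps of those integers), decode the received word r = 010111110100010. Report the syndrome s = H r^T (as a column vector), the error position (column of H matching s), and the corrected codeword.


s = (1, 1, 1, 0)^T, error position = 14, corrected codeword c = 010111110100000

Compute s = H r^T mod 2 one row at a time:
  s_1 = 1 + 0 + 1 + 0 + 0 + 0 + 1 + 0 = 3 ≡ 1 (mod 2).
  s_2 = 1 + 1 + 1 + 1 + 0 + 0 + 1 + 0 = 5 ≡ 1 (mod 2).
  s_3 = 1 + 0 + 1 + 1 + 1 + 0 + 1 + 0 = 5 ≡ 1 (mod 2).
  s_4 = 0 + 0 + 1 + 1 + 0 + 0 + 0 + 0 = 2 ≡ 0 (mod 2).
s = (1, 1, 1, 0)^T — this equals column 14 of H (binary 1110), so error is at position 14.
Correct: flip bit 14 of r = 010111110100010 to get c = 010111110100000.


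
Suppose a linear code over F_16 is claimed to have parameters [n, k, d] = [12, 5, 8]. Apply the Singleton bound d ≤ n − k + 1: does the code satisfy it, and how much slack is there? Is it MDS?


Singleton RHS = n − k + 1 = 8, slack = 0, bound satisfied, MDS.

Singleton bound: d ≤ n − k + 1.
Here n = 12, k = 5, so n − k + 1 = 8.
Given d = 8, check d ≤ 8: YES.
Slack = (n − k + 1) − d = 0.
The code is MDS (slack = 0).
Description: the claimed parameters are [12, 5, 8]_16; such a code would be MDS (meets Singleton bound).


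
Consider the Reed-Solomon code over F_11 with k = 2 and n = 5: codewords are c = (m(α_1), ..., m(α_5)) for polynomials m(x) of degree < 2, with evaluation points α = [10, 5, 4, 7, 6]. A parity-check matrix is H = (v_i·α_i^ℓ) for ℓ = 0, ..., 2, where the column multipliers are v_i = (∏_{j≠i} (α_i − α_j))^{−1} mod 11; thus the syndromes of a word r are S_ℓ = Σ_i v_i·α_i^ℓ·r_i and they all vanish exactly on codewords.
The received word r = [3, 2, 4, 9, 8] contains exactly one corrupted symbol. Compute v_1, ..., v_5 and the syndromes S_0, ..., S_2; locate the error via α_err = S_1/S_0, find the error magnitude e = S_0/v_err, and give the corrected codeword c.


S = (1, 6, 3), error at position 5, error magnitude e = 8, c = [3, 2, 4, 9, 0].

Step 1: column multipliers v_i = (∏_{j≠i}(α_i − α_j))^{−1} mod 11.
  i = 1 (α = 10): (10−5)(10−4)(10−7)(10−6) = 5·6·3·4 = 360 ≡ 8, so v_1 = 8^{−1} = 7 (mod 11).
  i = 2 (α = 5): (5−10)(5−4)(5−7)(5−6) = (−5)·1·(−2)·(−1) = −10 ≡ 1, so v_2 = 1^{−1} = 1 (mod 11).
  i = 3 (α = 4): (4−10)(4−5)(4−7)(4−6) = (−6)·(−1)·(−3)·(−2) = 36 ≡ 3, so v_3 = 3^{−1} = 4 (mod 11).
  i = 4 (α = 7): (7−10)(7−5)(7−4)(7−6) = (−3)·2·3·1 = −18 ≡ 4, so v_4 = 4^{−1} = 3 (mod 11).
  i = 5 (α = 6): (6−10)(6−5)(6−4)(6−7) = (−4)·1·2·(−1) = 8 ≡ 8, so v_5 = 8^{−1} = 7 (mod 11).
  v = [7, 1, 4, 3, 7].
Step 2: syndromes of r = [3, 2, 4, 9, 8] (all sums mod 11).
  S_0 = Σ v_i r_i = 7·3 + 1·2 + 4·4 + 3·9 + 7·8 = 122 ≡ 1.
  S_1 = Σ v_i α_i r_i = 7·10·3 + 1·5·2 + 4·4·4 + 3·7·9 + 7·6·8 = 809 ≡ 6.
  α_i^2 mod 11 = [1, 3, 5, 5, 3].
  S_2 = Σ v_i α_i^2 r_i = 7·1·3 + 1·3·2 + 4·5·4 + 3·5·9 + 7·3·8 = 410 ≡ 3.
  S = (1, 6, 3) ≠ 0, so r is not a codeword (an error is present).
Step 3: locate the error. For a single error e at position i, S_ℓ = v_i·e·α_i^ℓ, so α_err = S_1/S_0.
  S_0^{−1} = 1^{−1} = 1 (mod 11), so α_err = 6·1 = 6 ≡ 6 = α_5. Error position i = 5.
  Consistency check: S_2/S_1 = 3·2 = 6 ≡ 6 = α_err ✓ (single-error assumption holds).
Step 4: error magnitude e = S_0/v_5 = S_0·∏_{j≠5}(α_5 − α_j) = 1·8 = 8 ≡ 8 (mod 11).
Step 5: correct position 5: c_5 = r_5 − e = 8 − 8 ≡ 0 (mod 11). Hence c = [3, 2, 4, 9, 0].
  Check: interpolating c through the α_i gives m(x) = 1 + 9·x (degree < 2) with m(α_i) = c_i for every i, so c is indeed a codeword.


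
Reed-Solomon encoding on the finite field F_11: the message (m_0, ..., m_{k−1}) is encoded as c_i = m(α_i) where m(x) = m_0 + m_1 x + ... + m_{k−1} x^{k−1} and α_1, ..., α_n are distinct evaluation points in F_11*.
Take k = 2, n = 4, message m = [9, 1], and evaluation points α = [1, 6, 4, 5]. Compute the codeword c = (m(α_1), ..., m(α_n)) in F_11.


c = [10, 4, 2, 3]

Message polynomial: m(x) = 9 + 1·x (mod 11).
For each evaluation point α_i, compute m(α_i) mod 11:
  α_1 = 1: Horner steps 1 → 10, so m(1) = 10.
  α_2 = 6: Horner steps 1 → 4, so m(6) = 4.
  α_3 = 4: Horner steps 1 → 2, so m(4) = 2.
  α_4 = 5: Horner steps 1 → 3, so m(5) = 3.
Codeword c = [10, 4, 2, 3] ∈ F_11^4.


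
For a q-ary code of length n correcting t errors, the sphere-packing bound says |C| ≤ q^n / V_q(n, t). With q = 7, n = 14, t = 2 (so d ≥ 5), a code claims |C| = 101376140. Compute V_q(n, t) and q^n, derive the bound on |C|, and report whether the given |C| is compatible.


V_q(n, t) = 3361, q^n = 678223072849, Hamming bound = 201792047, |C| = 101376140 ≤ bound (satisfied).

Step 1: Compute V_q(n, t) = Σ_{j=0}^2 C(n, j) (q−1)^j.
  j = 0: C(14,0)·(6)^0 = 1·1 = 1.
  j = 1: C(14,1)·(6)^1 = 14·6 = 84.
  j = 2: C(14,2)·(6)^2 = 91·36 = 3276.
  V_q(n, t) = 1 + 84 + 3276 = 3361.
Step 2: q^n = 7^14 = 678223072849.
Step 3: Hamming bound ⌊q^n / V_q(n,t)⌋ = ⌊678223072849/3361⌋ = 201792047.
Step 4: Compare |C| = 101376140 to 201792047: satisfied.
The claimed |C| lies below the Hamming bound.


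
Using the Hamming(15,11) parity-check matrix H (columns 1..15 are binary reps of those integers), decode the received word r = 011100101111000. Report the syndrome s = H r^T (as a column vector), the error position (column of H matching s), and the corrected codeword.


s = (0, 1, 1, 0)^T, error position = 6, corrected codeword c = 011101101111000

Compute s = H r^T mod 2 one row at a time:
  s_1 = 0 + 1 + 1 + 1 + 1 + 0 + 0 + 0 = 4 ≡ 0 (mod 2).
  s_2 = 1 + 0 + 0 + 1 + 1 + 0 + 0 + 0 = 3 ≡ 1 (mod 2).
  s_3 = 1 + 1 + 0 + 1 + 1 + 1 + 0 + 0 = 5 ≡ 1 (mod 2).
  s_4 = 0 + 1 + 0 + 1 + 1 + 1 + 0 + 0 = 4 ≡ 0 (mod 2).
s = (0, 1, 1, 0)^T — this equals column 6 of H (binary 0110), so error is at position 6.
Correct: flip bit 6 of r = 011100101111000 to get c = 011101101111000.


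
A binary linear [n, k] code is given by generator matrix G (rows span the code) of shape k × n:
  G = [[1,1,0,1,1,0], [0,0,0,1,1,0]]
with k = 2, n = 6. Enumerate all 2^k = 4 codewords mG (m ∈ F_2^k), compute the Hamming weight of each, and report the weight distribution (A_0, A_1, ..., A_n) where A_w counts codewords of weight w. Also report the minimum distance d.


Weight distribution: A_0 = 1, A_2 = 2, A_4 = 1. Minimum distance d = 2.

Enumerate all 2^2 = 4 messages m ∈ F_2^2.
For each, compute codeword c = mG in F_2^6, then tally its weight.
  m = 00 → c = 000000, weight = 0.
  m = 10 → c = 110110, weight = 4.
  m = 01 → c = 000110, weight = 2.
  m = 11 → c = 110000, weight = 2.
Tally weights:
  weight 0: 1 codewords.
  weight 2: 2 codewords.
  weight 4: 1 codewords.
Minimum distance d = smallest w > 0 with A_w > 0 = 2.
Sanity: Σ A_w = 4 = 2^2 = 4 ✓.


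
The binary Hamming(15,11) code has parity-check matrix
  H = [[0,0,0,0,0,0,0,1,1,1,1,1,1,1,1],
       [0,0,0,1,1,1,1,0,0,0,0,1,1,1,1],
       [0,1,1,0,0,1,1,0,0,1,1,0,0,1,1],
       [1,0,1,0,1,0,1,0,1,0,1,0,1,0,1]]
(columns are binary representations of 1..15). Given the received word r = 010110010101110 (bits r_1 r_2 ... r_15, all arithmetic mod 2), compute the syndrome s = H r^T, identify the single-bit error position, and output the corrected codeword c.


s = (1, 1, 1, 0)^T, error position = 14, corrected codeword c = 010110010101100

Compute s = H r^T mod 2 one row at a time:
  s_1 = 1 + 0 + 1 + 0 + 1 + 1 + 1 + 0 = 5 ≡ 1 (mod 2).
  s_2 = 1 + 1 + 0 + 0 + 1 + 1 + 1 + 0 = 5 ≡ 1 (mod 2).
  s_3 = 1 + 0 + 0 + 0 + 1 + 0 + 1 + 0 = 3 ≡ 1 (mod 2).
  s_4 = 0 + 0 + 1 + 0 + 0 + 0 + 1 + 0 = 2 ≡ 0 (mod 2).
s = (1, 1, 1, 0)^T — this equals column 14 of H (binary 1110), so error is at position 14.
Correct: flip bit 14 of r = 010110010101110 to get c = 010110010101100.


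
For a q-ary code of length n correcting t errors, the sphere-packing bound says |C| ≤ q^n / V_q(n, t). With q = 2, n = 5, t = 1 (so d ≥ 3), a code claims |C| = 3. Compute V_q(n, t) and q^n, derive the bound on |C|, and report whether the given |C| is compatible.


V_q(n, t) = 6, q^n = 32, Hamming bound = 5, |C| = 3 ≤ bound (satisfied).

Step 1: Compute V_q(n, t) = Σ_{j=0}^1 C(n, j) (q−1)^j.
  j = 0: C(5,0)·(1)^0 = 1·1 = 1.
  j = 1: C(5,1)·(1)^1 = 5·1 = 5.
  V_q(n, t) = 1 + 5 = 6.
Step 2: q^n = 2^5 = 32.
Step 3: Hamming bound ⌊q^n / V_q(n,t)⌋ = ⌊32/6⌋ = 5.
Step 4: Compare |C| = 3 to 5: satisfied.
The claimed |C| lies below the Hamming bound.
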